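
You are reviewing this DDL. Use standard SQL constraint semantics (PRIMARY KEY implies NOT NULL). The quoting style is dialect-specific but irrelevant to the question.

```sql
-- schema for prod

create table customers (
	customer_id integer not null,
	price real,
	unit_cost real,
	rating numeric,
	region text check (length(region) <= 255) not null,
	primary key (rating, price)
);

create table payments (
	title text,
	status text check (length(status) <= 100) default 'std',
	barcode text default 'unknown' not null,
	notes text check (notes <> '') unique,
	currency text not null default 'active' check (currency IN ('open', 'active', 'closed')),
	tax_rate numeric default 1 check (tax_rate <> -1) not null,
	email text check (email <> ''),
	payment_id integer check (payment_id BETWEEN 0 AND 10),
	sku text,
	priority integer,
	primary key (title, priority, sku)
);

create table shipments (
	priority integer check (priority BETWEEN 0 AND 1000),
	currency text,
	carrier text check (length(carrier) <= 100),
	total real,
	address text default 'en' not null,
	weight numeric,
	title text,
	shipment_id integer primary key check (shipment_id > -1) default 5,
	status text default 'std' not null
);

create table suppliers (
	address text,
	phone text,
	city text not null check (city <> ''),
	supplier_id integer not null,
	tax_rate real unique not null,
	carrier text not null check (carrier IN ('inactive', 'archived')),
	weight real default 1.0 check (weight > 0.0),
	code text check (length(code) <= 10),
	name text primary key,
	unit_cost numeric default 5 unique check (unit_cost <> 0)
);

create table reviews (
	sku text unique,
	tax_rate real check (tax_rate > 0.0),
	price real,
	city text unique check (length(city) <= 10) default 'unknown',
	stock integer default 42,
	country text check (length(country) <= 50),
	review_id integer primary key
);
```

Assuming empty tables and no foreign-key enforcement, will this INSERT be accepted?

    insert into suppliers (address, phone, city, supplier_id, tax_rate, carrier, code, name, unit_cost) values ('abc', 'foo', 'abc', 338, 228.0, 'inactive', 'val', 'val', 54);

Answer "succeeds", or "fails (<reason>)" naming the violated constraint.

NOT NULL columns: carrier is supplied; city is supplied; name is supplied; supplier_id is supplied; tax_rate is supplied.
CHECK constraints: 'abc' satisfies (city <> ''); 'inactive' satisfies (carrier IN ('inactive', 'archived')); 'val' satisfies (length(code) <= 10); 54 satisfies (unit_cost <> 0).
No constraint is violated.

succeeds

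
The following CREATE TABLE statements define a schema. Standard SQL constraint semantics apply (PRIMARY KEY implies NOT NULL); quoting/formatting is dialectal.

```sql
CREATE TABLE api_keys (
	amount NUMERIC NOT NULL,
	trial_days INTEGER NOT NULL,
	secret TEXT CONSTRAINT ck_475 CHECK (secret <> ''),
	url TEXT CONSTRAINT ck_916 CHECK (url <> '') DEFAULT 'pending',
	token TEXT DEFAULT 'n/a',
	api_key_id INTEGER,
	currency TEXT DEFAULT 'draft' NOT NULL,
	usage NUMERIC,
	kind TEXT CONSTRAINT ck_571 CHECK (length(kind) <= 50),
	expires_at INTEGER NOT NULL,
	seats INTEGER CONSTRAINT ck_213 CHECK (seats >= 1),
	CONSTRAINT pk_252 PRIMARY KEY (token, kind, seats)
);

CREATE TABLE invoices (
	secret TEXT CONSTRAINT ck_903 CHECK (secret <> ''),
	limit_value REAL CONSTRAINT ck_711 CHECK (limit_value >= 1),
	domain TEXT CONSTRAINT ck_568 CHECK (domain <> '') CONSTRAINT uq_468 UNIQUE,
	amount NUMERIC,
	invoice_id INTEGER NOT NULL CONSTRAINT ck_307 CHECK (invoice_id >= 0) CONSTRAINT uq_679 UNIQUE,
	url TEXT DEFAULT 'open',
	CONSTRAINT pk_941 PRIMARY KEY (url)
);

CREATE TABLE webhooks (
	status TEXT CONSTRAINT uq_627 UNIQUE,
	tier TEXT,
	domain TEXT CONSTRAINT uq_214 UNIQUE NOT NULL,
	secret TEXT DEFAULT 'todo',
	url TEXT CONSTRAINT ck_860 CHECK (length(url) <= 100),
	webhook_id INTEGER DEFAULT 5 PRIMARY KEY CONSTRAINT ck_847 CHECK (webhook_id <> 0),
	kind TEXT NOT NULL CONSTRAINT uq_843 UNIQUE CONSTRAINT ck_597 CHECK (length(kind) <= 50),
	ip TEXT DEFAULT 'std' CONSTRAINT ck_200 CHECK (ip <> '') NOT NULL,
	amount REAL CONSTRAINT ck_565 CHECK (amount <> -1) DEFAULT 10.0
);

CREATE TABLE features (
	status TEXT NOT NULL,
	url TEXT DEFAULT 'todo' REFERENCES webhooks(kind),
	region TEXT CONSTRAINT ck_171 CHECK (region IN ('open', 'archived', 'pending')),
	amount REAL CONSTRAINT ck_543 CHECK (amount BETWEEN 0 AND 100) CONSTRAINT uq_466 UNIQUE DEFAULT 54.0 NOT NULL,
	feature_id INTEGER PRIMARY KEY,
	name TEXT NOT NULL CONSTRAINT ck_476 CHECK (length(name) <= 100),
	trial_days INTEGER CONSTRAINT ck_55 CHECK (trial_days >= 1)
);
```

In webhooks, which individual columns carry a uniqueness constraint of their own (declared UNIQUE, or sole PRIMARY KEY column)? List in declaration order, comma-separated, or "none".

- status: declared UNIQUE → unique.
- tier: no UNIQUE or single-column PK constraint.
- domain: declared UNIQUE → unique.
- secret: no UNIQUE or single-column PK constraint.
- url: no UNIQUE or single-column PK constraint.
- webhook_id: single-column PRIMARY KEY → unique.
- kind: declared UNIQUE → unique.
- ip: no UNIQUE or single-column PK constraint.
- amount: no UNIQUE or single-column PK constraint.

status, domain, webhook_id, kind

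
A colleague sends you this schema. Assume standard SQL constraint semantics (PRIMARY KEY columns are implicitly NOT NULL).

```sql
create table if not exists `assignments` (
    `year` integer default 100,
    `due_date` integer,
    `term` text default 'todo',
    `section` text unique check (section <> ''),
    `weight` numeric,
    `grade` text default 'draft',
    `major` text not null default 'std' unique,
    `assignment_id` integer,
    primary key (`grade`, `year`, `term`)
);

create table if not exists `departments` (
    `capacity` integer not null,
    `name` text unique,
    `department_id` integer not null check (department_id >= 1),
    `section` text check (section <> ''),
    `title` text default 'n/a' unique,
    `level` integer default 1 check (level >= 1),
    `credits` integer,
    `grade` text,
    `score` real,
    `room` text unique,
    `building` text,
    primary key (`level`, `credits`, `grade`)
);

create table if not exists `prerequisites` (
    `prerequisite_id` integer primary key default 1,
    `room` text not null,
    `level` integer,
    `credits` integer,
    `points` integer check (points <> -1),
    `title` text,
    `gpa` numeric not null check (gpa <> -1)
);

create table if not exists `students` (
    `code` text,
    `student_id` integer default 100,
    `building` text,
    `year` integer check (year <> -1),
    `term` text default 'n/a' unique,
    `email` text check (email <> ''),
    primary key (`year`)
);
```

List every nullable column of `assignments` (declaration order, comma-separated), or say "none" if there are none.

due_date, section, weight, assignment_id

- year: part of the PRIMARY KEY, which implies NOT NULL → not nullable.
- due_date: no NOT NULL constraint applies → nullable.
- term: part of the PRIMARY KEY, which implies NOT NULL → not nullable.
- section: CHECK does not forbid NULL (a CHECK constraint passes when its expression is NULL) → nullable.
- weight: no NOT NULL constraint applies → nullable.
- grade: part of the PRIMARY KEY, which implies NOT NULL → not nullable.
- major: declared NOT NULL → not nullable.
- assignment_id: no NOT NULL constraint applies → nullable.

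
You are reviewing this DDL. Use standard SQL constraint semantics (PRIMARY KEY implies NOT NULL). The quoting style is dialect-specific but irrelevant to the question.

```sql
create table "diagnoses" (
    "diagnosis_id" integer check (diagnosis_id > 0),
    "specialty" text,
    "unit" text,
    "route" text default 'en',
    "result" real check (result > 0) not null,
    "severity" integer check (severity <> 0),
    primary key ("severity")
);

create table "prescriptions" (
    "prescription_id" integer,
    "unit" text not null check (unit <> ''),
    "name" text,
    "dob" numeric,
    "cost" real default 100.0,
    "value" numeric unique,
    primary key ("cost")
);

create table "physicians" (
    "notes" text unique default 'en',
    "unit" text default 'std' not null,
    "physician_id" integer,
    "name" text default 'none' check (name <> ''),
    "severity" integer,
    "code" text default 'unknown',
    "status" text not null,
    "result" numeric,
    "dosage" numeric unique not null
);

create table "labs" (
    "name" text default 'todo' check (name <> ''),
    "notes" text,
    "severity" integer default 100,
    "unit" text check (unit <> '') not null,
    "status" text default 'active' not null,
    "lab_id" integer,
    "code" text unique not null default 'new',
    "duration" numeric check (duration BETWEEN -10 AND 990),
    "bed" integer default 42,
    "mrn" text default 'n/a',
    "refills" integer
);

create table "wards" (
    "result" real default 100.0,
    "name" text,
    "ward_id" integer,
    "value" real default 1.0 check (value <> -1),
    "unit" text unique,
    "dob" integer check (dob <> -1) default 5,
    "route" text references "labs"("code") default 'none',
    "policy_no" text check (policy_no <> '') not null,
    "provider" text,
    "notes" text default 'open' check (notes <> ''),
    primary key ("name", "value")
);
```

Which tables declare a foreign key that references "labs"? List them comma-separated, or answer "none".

wards

- wards.route references labs(code).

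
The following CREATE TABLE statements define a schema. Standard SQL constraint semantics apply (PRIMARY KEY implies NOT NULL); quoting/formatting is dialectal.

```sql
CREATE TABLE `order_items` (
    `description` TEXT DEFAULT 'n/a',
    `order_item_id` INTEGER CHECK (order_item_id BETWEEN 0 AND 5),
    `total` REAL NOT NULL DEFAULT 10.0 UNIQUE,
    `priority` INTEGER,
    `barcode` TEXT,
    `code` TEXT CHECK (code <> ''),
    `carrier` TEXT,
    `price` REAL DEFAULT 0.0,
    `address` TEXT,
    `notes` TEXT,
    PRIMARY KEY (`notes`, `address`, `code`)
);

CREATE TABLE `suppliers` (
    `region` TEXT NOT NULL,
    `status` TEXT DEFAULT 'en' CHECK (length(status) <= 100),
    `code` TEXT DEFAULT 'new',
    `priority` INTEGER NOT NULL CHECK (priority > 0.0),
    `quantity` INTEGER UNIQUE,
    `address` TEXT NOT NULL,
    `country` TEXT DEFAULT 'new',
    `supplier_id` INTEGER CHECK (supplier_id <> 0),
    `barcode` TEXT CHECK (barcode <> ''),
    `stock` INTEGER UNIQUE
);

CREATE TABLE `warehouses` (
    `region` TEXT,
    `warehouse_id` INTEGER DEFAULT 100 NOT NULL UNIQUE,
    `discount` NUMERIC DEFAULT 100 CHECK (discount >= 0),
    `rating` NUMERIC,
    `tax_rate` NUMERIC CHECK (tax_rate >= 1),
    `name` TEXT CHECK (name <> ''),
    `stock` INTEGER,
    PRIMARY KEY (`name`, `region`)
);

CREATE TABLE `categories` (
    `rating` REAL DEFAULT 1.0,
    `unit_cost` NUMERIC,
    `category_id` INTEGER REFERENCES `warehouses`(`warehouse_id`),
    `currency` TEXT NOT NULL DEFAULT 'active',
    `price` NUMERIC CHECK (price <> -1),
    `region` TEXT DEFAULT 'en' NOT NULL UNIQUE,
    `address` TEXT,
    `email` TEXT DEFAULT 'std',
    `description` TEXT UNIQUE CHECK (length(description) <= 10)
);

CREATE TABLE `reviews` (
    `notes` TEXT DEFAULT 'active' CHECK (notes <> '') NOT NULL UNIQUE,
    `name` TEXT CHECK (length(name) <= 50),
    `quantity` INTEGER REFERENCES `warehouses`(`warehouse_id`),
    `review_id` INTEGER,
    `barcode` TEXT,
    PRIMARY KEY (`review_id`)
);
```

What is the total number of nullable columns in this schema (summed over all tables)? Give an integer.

order_items: 6 nullable (description, order_item_id, priority, barcode, carrier, price — PK (notes, address, code) and explicit NOT NULL columns excluded).
suppliers: 7 nullable (status, code, quantity, country, supplier_id, barcode, stock — PK none and explicit NOT NULL columns excluded).
warehouses: 4 nullable (discount, rating, tax_rate, stock — PK (name, region) and explicit NOT NULL columns excluded).
categories: 7 nullable (rating, unit_cost, category_id, price, address, email, description — PK none and explicit NOT NULL columns excluded).
reviews: 3 nullable (name, quantity, barcode — PK (review_id) and explicit NOT NULL columns excluded).
Total: 6 + 7 + 4 + 7 + 3 = 27.

27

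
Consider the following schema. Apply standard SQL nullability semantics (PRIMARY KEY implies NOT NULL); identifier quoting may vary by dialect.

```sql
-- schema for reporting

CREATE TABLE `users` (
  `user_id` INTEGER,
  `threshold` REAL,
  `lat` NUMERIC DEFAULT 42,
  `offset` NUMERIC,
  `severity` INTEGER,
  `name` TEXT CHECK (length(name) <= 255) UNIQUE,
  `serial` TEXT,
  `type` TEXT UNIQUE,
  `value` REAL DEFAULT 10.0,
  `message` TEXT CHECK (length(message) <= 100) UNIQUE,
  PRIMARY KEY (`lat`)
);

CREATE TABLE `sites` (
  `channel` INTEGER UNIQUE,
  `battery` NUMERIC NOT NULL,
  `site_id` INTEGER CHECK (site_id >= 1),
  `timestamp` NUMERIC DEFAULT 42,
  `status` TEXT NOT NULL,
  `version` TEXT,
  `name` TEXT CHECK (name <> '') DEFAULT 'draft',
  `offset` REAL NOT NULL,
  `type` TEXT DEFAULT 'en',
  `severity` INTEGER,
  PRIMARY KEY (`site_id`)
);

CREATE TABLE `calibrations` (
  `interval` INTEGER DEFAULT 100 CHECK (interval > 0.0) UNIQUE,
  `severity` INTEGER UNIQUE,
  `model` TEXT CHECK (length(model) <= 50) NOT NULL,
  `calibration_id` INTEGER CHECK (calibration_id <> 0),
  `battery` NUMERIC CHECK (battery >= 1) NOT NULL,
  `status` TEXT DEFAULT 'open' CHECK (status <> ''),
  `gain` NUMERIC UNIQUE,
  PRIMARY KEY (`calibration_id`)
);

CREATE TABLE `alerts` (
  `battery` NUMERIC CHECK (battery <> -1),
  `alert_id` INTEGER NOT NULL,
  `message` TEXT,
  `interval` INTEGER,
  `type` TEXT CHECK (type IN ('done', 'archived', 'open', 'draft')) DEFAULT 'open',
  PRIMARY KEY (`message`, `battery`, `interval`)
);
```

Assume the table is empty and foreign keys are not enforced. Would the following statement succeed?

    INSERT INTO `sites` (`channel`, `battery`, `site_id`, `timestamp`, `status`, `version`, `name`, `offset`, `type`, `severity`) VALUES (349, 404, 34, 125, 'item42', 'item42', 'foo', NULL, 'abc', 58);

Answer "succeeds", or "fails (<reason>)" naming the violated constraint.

offset is explicitly set to NULL, but offset is declared NOT NULL.

fails (NOT NULL on offset)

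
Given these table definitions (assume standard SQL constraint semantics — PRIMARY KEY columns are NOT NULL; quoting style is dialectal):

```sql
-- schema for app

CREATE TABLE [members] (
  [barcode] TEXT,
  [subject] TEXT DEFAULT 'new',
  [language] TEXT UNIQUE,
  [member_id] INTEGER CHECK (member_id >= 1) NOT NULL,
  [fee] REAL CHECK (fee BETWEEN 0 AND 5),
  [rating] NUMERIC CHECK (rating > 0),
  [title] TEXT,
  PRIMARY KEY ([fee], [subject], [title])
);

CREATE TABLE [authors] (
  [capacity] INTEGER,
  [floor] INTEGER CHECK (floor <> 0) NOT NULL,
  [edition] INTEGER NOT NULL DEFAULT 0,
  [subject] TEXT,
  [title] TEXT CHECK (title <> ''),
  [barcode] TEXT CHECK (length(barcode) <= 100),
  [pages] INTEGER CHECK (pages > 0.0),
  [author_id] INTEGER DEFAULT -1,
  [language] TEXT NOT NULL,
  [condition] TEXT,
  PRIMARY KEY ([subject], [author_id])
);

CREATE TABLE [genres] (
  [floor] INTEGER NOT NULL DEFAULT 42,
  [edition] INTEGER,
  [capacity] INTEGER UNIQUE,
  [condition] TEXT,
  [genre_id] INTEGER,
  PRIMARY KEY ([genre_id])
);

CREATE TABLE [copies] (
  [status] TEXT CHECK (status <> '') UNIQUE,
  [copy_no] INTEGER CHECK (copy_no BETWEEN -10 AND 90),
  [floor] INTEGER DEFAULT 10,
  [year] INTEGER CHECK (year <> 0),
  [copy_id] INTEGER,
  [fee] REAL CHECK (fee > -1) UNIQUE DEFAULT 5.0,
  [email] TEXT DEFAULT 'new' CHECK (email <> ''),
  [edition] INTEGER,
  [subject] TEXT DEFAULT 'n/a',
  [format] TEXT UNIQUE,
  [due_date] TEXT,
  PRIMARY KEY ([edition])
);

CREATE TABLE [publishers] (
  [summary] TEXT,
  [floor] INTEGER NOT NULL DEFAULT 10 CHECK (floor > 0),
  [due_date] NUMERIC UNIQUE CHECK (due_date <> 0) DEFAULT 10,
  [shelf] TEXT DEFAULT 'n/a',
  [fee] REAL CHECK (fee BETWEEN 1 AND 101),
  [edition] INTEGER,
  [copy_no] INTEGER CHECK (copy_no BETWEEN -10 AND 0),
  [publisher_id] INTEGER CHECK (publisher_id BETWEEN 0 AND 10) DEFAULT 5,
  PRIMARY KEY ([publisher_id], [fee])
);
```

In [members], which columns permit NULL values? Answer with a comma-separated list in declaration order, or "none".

- barcode: no NOT NULL constraint applies → nullable.
- subject: part of the PRIMARY KEY, which implies NOT NULL → not nullable.
- language: UNIQUE does not imply NOT NULL → nullable.
- member_id: declared NOT NULL → not nullable.
- fee: part of the PRIMARY KEY, which implies NOT NULL → not nullable.
- rating: CHECK does not forbid NULL (a CHECK constraint passes when its expression is NULL) → nullable.
- title: part of the PRIMARY KEY, which implies NOT NULL → not nullable.

barcode, language, rating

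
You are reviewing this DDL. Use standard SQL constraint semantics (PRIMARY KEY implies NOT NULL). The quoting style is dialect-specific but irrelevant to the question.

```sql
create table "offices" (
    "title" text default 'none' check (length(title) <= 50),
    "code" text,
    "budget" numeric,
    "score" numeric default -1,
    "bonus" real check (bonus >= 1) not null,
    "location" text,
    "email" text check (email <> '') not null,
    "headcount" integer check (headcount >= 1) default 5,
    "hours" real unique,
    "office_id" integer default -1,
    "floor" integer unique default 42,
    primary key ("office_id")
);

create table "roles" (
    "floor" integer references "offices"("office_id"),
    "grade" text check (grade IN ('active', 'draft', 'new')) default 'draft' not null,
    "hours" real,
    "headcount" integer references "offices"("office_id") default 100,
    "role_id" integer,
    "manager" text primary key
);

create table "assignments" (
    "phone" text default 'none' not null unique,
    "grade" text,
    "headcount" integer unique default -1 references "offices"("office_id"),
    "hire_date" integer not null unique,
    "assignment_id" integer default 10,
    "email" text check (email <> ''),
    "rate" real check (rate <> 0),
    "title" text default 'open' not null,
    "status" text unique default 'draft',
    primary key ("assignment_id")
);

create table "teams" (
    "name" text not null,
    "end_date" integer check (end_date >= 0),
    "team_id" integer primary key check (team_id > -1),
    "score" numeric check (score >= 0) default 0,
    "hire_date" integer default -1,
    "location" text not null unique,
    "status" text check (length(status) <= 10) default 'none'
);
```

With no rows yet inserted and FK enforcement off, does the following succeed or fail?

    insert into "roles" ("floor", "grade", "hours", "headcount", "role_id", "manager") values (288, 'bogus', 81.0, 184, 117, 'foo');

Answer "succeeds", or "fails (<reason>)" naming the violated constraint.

The value 'bogus' for grade violates CHECK (grade IN ('active', 'draft', 'new')).

fails (CHECK on grade)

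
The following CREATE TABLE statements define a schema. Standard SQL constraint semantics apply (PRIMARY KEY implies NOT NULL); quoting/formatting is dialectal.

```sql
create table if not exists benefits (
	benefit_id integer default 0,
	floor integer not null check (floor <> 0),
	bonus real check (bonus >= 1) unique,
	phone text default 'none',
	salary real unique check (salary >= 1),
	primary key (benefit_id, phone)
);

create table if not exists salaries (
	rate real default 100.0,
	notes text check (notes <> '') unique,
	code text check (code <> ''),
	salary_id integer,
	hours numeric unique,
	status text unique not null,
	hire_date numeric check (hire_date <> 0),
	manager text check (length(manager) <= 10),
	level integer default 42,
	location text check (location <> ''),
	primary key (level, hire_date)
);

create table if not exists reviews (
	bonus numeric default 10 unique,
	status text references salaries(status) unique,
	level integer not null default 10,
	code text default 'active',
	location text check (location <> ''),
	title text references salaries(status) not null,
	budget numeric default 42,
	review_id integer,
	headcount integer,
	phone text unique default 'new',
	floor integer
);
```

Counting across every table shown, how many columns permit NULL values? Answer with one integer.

benefits: 2 nullable (bonus, salary — PK (benefit_id, phone) and explicit NOT NULL columns excluded).
salaries: 7 nullable (rate, notes, code, salary_id, hours, manager, location — PK (level, hire_date) and explicit NOT NULL columns excluded).
reviews: 9 nullable (bonus, status, code, location, budget, review_id, headcount, phone, floor — PK none and explicit NOT NULL columns excluded).
Total: 2 + 7 + 9 = 18.

18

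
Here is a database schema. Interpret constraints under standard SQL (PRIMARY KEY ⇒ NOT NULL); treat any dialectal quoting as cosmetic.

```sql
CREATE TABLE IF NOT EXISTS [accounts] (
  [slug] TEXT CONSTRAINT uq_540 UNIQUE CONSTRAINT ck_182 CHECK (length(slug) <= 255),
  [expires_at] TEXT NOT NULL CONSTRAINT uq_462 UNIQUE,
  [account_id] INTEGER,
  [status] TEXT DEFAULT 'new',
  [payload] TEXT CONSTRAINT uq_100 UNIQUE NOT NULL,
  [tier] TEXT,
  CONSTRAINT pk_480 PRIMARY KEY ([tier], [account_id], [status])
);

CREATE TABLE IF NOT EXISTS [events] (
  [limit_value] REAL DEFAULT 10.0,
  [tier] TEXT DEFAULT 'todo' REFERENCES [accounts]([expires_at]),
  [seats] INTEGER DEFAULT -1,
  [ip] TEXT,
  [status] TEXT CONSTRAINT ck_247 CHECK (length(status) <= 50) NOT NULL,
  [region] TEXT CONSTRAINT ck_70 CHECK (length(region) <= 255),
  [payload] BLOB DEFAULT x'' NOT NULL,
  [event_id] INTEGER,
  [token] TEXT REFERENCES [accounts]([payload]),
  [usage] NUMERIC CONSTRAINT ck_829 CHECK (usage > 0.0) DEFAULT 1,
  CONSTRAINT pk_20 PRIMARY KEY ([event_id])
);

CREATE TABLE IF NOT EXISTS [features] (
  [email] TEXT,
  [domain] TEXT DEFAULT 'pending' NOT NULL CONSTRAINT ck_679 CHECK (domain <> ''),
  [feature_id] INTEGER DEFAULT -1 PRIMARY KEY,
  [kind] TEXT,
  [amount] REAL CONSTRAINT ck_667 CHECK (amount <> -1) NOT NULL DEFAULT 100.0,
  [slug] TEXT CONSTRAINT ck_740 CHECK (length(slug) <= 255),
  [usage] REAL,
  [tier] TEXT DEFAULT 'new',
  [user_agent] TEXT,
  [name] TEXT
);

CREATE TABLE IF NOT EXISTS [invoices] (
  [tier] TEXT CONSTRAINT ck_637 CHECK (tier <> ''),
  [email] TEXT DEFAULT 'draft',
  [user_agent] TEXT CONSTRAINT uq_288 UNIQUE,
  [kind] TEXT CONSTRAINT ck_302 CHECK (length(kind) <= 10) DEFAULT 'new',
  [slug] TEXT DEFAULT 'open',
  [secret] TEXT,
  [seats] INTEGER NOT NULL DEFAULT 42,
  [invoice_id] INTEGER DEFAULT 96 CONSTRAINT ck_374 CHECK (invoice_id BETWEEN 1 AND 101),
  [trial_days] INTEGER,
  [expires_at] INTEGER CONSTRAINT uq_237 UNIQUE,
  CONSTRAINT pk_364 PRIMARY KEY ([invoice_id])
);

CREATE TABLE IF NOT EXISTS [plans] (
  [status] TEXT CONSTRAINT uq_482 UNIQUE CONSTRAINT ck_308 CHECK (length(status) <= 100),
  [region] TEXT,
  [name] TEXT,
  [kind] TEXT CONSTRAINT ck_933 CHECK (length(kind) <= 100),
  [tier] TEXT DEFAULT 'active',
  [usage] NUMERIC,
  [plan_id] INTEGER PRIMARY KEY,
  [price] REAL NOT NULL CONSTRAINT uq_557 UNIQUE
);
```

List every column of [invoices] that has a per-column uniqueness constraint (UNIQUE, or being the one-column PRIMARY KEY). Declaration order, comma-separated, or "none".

user_agent, invoice_id, expires_at

- tier: no UNIQUE or single-column PK constraint.
- email: no UNIQUE or single-column PK constraint.
- user_agent: declared UNIQUE → unique.
- kind: no UNIQUE or single-column PK constraint.
- slug: no UNIQUE or single-column PK constraint.
- secret: no UNIQUE or single-column PK constraint.
- seats: no UNIQUE or single-column PK constraint.
- invoice_id: single-column PRIMARY KEY → unique.
- trial_days: no UNIQUE or single-column PK constraint.
- expires_at: declared UNIQUE → unique.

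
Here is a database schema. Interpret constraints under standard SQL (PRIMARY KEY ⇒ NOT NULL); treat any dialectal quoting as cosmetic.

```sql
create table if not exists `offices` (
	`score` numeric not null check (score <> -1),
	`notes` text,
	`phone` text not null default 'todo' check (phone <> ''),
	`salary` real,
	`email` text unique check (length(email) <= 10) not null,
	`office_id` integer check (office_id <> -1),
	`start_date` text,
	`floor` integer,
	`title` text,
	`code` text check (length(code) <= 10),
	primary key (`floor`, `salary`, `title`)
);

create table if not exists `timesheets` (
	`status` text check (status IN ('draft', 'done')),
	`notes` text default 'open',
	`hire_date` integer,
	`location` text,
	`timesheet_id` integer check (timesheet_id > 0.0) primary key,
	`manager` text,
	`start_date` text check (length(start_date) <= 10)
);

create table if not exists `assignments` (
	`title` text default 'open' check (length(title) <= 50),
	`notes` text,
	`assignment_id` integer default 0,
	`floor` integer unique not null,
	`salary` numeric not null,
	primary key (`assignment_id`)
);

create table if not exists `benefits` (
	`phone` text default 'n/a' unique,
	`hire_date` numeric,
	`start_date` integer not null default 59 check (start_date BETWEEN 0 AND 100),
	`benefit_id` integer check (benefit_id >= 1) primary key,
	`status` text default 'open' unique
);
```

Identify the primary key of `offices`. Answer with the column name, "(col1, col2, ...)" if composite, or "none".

(floor, salary, title)

A table-level PRIMARY KEY clause names 3 columns: floor, salary, title.
This is a composite key — the combination is unique, not each column individually.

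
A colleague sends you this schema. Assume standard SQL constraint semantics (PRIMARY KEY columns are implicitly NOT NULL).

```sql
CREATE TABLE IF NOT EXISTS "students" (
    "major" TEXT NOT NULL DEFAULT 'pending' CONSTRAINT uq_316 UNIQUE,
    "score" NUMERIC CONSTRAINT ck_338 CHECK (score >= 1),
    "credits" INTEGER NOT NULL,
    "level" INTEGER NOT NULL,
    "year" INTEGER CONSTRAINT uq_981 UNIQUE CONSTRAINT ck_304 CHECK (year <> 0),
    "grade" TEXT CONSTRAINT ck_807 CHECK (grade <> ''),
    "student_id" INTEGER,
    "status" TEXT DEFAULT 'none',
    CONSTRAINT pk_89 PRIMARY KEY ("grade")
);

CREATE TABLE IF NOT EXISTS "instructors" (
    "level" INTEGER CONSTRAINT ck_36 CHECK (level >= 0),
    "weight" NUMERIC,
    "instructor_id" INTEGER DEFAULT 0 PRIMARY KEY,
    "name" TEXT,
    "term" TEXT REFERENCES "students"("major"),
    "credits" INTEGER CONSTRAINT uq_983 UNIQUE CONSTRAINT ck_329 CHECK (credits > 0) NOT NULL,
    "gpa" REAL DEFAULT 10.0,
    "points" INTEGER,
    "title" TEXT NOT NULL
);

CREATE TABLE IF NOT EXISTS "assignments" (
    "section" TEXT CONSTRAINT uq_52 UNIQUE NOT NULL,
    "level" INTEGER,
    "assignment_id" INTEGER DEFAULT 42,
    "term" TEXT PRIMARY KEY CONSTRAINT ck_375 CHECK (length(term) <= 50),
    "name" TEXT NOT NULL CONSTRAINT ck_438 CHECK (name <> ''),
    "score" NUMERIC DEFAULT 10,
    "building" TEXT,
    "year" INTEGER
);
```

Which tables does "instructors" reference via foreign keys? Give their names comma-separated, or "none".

students

- term REFERENCES students(major).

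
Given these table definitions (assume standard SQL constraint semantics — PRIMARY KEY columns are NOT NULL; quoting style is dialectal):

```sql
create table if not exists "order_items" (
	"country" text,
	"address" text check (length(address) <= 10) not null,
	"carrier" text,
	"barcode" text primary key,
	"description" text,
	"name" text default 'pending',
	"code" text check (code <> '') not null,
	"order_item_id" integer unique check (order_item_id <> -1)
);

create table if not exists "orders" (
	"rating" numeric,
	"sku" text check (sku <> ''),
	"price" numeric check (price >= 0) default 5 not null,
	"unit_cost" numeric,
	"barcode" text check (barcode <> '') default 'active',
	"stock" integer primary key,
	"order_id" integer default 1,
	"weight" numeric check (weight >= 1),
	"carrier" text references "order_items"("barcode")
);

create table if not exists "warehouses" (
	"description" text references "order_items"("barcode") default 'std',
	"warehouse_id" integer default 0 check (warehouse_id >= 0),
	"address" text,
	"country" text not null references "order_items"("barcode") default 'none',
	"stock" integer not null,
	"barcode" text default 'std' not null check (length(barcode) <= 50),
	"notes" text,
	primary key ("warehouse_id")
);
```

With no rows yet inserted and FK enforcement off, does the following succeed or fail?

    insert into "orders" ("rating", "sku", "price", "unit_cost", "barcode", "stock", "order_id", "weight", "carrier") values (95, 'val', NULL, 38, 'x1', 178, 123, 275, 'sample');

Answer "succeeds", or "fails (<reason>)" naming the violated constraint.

price is explicitly set to NULL, but price is declared NOT NULL.

fails (NOT NULL on price)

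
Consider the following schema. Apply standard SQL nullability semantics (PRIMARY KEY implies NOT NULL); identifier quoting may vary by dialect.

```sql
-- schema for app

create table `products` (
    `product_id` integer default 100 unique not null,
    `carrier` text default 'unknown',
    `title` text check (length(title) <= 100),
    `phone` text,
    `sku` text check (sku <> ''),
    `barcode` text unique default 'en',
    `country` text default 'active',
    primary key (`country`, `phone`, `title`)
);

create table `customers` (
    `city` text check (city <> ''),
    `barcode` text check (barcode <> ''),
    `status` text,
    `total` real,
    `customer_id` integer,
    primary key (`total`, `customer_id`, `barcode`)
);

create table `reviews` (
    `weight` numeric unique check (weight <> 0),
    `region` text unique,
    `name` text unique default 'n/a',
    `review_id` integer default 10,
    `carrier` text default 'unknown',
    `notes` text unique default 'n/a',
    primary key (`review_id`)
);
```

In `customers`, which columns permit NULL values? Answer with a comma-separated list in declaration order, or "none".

city, status

- city: CHECK does not forbid NULL (a CHECK constraint passes when its expression is NULL) → nullable.
- barcode: part of the PRIMARY KEY, which implies NOT NULL → not nullable.
- status: no NOT NULL constraint applies → nullable.
- total: part of the PRIMARY KEY, which implies NOT NULL → not nullable.
- customer_id: part of the PRIMARY KEY, which implies NOT NULL → not nullable.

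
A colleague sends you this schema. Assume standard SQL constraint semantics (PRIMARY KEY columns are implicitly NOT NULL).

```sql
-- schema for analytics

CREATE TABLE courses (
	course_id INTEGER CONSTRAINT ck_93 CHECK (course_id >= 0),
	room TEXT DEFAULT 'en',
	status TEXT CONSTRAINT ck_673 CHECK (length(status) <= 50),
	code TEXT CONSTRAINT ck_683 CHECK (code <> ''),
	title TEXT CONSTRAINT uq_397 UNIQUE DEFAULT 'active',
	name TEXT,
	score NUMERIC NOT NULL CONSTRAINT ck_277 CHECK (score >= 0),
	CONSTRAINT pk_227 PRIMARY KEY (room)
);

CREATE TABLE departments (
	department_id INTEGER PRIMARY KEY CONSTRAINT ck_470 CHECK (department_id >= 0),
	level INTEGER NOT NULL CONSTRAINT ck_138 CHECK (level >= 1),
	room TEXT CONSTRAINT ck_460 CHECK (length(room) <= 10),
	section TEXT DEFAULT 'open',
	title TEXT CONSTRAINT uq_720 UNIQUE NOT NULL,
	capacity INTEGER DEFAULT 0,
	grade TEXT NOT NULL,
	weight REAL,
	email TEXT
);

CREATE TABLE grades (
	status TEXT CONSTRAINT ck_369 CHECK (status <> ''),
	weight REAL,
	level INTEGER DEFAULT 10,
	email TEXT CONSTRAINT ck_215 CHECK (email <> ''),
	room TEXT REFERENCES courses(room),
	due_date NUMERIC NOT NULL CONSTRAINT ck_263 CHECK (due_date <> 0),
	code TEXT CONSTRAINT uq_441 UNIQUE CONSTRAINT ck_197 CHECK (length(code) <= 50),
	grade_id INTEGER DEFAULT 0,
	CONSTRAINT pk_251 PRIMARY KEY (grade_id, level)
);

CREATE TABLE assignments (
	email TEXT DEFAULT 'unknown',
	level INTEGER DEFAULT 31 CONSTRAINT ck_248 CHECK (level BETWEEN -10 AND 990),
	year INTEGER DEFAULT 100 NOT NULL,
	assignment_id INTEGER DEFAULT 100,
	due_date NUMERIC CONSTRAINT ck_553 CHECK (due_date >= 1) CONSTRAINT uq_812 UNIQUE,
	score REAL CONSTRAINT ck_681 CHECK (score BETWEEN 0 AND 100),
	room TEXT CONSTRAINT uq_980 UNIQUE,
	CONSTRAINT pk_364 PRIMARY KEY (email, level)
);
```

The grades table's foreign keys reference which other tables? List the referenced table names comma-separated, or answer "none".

- room REFERENCES courses(room).

courses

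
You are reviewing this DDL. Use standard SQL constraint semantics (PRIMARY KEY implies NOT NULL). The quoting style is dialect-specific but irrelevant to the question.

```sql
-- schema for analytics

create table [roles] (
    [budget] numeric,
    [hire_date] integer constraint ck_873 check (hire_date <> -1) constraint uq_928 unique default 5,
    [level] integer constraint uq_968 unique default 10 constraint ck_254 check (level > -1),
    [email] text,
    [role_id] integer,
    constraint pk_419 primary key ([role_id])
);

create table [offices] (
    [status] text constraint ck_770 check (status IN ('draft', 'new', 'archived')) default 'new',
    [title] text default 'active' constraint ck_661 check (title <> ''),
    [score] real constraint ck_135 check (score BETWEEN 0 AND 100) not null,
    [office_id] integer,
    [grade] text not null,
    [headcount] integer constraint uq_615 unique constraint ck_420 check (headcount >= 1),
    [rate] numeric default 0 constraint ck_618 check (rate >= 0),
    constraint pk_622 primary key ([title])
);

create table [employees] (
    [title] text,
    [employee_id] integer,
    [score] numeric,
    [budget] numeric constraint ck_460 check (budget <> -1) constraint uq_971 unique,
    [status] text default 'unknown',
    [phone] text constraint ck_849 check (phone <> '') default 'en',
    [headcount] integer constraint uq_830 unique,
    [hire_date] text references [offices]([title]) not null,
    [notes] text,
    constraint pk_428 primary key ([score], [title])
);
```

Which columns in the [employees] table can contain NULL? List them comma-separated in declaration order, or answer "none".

employee_id, budget, status, phone, headcount, notes

- title: part of the PRIMARY KEY, which implies NOT NULL → not nullable.
- employee_id: no NOT NULL constraint applies → nullable.
- score: part of the PRIMARY KEY, which implies NOT NULL → not nullable.
- budget: CHECK does not forbid NULL (a CHECK constraint passes when its expression is NULL) → nullable.
- status: DEFAULT only fills an omitted column; an explicit NULL is still allowed → nullable.
- phone: CHECK does not forbid NULL (a CHECK constraint passes when its expression is NULL) → nullable.
- headcount: UNIQUE does not imply NOT NULL → nullable.
- hire_date: declared NOT NULL → not nullable.
- notes: no NOT NULL constraint applies → nullable.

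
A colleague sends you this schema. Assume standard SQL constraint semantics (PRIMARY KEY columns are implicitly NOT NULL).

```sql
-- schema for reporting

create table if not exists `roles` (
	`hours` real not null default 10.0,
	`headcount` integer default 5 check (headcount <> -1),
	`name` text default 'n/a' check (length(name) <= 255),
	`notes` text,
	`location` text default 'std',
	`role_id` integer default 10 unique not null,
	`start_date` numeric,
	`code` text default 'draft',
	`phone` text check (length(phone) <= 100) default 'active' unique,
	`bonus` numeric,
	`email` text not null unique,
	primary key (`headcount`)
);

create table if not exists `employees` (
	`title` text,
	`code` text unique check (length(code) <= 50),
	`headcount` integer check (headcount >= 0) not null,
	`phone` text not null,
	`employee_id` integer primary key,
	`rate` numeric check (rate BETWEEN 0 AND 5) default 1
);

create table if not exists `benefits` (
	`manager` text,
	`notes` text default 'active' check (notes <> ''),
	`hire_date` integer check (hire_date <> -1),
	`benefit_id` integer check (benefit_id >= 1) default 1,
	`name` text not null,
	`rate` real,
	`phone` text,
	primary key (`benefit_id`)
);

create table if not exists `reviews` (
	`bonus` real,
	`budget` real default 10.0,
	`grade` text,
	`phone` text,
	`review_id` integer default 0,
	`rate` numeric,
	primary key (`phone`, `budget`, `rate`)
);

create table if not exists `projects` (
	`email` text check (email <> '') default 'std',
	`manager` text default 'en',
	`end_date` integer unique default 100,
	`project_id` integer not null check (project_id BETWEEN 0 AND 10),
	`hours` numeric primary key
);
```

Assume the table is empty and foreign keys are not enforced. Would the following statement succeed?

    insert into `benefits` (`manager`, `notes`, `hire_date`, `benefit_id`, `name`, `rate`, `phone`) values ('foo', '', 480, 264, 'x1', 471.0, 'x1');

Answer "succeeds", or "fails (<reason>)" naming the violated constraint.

fails (CHECK on notes)

The value '' for notes violates CHECK (notes <> '').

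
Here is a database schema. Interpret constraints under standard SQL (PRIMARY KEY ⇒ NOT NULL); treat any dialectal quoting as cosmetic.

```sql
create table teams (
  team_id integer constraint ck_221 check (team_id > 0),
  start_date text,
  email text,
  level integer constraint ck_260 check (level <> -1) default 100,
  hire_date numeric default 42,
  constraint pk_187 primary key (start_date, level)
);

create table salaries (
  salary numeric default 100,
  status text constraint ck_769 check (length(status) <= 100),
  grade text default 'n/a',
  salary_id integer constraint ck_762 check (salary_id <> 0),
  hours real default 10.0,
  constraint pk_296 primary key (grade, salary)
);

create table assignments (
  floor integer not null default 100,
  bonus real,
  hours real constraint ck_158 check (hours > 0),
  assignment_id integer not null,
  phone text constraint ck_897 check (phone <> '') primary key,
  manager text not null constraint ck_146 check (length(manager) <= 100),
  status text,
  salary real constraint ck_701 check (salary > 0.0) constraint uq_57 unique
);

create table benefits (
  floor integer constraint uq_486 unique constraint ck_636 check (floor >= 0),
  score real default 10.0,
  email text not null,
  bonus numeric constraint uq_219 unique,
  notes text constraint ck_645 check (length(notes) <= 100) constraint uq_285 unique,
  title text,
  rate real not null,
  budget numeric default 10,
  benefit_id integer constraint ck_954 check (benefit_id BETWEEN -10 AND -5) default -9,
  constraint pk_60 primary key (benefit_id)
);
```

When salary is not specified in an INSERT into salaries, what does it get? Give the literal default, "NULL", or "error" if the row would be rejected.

100

salary has an explicit DEFAULT 100.
When the column is omitted from an INSERT, that default is used.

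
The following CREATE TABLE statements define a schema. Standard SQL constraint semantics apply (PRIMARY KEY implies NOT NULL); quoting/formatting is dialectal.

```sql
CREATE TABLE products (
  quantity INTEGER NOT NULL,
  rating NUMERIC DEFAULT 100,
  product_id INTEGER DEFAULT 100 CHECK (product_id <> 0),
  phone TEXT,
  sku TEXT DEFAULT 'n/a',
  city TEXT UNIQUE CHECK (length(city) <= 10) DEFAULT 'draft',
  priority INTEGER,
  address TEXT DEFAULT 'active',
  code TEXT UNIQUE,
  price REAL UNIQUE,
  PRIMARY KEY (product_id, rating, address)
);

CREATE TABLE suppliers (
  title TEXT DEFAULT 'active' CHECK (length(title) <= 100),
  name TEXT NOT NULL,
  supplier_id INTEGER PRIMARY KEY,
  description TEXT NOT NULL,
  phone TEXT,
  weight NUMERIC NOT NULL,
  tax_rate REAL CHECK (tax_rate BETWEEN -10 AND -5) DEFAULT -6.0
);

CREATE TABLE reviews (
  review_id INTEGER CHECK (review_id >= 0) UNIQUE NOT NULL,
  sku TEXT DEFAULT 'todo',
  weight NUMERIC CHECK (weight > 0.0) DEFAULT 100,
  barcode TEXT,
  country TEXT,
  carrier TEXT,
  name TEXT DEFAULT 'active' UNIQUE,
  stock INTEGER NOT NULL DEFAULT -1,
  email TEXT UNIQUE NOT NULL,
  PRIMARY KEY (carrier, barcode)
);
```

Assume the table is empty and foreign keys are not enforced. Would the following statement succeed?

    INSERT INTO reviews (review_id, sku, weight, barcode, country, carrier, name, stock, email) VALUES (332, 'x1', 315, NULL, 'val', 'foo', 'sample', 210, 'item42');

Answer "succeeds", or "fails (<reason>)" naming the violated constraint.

barcode is explicitly set to NULL, but barcode is part of the PRIMARY KEY (implied NOT NULL).

fails (NOT NULL on barcode)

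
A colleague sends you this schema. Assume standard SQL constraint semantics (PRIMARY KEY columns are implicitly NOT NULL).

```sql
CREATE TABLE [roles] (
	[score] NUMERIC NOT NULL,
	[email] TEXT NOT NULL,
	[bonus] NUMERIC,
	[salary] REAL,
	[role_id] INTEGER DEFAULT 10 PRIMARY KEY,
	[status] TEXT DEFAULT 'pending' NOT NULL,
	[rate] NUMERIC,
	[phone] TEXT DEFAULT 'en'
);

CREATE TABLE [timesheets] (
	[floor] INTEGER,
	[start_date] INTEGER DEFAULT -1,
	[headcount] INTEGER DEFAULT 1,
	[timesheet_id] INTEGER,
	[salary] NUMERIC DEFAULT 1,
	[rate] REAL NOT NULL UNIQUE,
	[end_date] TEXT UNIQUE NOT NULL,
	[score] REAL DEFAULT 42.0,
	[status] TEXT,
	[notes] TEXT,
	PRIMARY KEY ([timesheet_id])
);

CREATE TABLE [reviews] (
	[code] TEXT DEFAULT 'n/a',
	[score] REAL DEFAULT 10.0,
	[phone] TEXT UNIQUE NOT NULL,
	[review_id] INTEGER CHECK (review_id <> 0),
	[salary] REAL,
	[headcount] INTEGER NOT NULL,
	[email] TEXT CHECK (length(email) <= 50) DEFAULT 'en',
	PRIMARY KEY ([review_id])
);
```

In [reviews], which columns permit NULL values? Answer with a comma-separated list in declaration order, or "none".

code, score, salary, email

- code: DEFAULT only fills an omitted column; an explicit NULL is still allowed → nullable.
- score: DEFAULT only fills an omitted column; an explicit NULL is still allowed → nullable.
- phone: declared NOT NULL → not nullable.
- review_id: part of the PRIMARY KEY, which implies NOT NULL → not nullable.
- salary: no NOT NULL constraint applies → nullable.
- headcount: declared NOT NULL → not nullable.
- email: CHECK does not forbid NULL (a CHECK constraint passes when its expression is NULL) → nullable.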